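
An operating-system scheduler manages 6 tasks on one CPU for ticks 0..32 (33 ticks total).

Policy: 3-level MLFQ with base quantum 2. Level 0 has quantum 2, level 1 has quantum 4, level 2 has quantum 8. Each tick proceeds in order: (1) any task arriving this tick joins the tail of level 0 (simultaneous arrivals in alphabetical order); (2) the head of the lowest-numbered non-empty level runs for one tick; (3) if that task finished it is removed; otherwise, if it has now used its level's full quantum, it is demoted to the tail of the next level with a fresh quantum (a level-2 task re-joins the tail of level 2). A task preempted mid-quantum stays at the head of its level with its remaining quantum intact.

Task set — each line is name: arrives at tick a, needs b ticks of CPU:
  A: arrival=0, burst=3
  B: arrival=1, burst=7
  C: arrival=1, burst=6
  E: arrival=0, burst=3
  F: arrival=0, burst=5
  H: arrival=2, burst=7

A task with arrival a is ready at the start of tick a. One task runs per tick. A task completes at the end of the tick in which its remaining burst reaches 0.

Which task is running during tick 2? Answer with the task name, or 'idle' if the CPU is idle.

t=0: L0/L1/L2 = AEF/-/- → run A
t=1: L0/L1/L2 = AEFBC/-/- → run A
t=2: L0/L1/L2 = EFBCH/A/- → run E
t=3: L0/L1/L2 = EFBCH/A/- → run E
t=4: L0/L1/L2 = FBCH/AE/- → run F
t=5: L0/L1/L2 = FBCH/AE/- → run F
t=6: L0/L1/L2 = BCH/AEF/- → run B
t=7: L0/L1/L2 = BCH/AEF/- → run B
t=8: L0/L1/L2 = CH/AEFB/- → run C
t=9: L0/L1/L2 = CH/AEFB/- → run C
t=10: L0/L1/L2 = H/AEFBC/- → run H
t=11: L0/L1/L2 = H/AEFBC/- → run H
t=12: L0/L1/L2 = -/AEFBCH/- → run A
t=13: L0/L1/L2 = -/EFBCH/- → run E
t=14: L0/L1/L2 = -/FBCH/- → run F
t=15: L0/L1/L2 = -/FBCH/- → run F
t=16: L0/L1/L2 = -/FBCH/- → run F
t=17: L0/L1/L2 = -/BCH/- → run B
t=18: L0/L1/L2 = -/BCH/- → run B
t=19: L0/L1/L2 = -/BCH/- → run B
t=20: L0/L1/L2 = -/BCH/- → run B
t=21: L0/L1/L2 = -/CH/B → run C
t=22: L0/L1/L2 = -/CH/B → run C
t=23: L0/L1/L2 = -/CH/B → run C
t=24: L0/L1/L2 = -/CH/B → run C
t=25: L0/L1/L2 = -/H/B → run H
t=26: L0/L1/L2 = -/H/B → run H
t=27: L0/L1/L2 = -/H/B → run H
t=28: L0/L1/L2 = -/H/B → run H
t=29: L0/L1/L2 = -/-/BH → run B
t=30: L0/L1/L2 = -/-/H → run H
t=31: (idle)
t=32: (idle)

running at tick 2 = E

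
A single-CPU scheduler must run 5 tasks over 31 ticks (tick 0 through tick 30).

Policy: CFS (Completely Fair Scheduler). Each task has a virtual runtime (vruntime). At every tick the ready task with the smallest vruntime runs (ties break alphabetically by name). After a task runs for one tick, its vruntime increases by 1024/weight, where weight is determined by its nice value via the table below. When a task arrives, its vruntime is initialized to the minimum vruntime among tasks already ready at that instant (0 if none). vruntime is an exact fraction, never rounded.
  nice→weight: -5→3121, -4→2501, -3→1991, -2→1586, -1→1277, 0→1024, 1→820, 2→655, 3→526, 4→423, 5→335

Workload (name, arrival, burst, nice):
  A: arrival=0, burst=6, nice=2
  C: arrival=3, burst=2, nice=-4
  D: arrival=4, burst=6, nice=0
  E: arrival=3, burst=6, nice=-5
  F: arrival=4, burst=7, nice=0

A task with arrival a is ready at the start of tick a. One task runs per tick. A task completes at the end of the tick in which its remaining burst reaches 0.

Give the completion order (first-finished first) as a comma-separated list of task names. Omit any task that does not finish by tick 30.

t=0: vr[A=0] → run A
t=1: vr[A=1024/655] → run A
t=2: vr[A=2048/655] → run A
t=3: vr[A=3072/655 C=3072/655 E=3072/655] → run A
t=4: vr[A=4096/655 C=3072/655 D=3072/655 E=3072/655 F=3072/655] → run C
t=5: vr[A=4096/655 C=8353792/1638155 D=3072/655 E=3072/655 F=3072/655] → run D
t=6: vr[A=4096/655 C=8353792/1638155 D=3727/655 E=3072/655 F=3072/655] → run E
t=7: vr[A=4096/655 C=8353792/1638155 D=3727/655 E=10258432/2044255 F=3072/655] → run F
t=8: vr[A=4096/655 C=8353792/1638155 D=3727/655 E=10258432/2044255 F=3727/655] → run E
t=9: vr[A=4096/655 C=8353792/1638155 D=3727/655 E=10929152/2044255 F=3727/655] → run C
t=10: vr[A=4096/655 D=3727/655 E=10929152/2044255 F=3727/655] → run E
t=11: vr[A=4096/655 D=3727/655 E=11599872/2044255 F=3727/655] → run E
t=12: vr[A=4096/655 D=3727/655 E=12270592/2044255 F=3727/655] → run D
t=13: vr[A=4096/655 D=4382/655 E=12270592/2044255 F=3727/655] → run F
t=14: vr[A=4096/655 D=4382/655 E=12270592/2044255 F=4382/655] → run E
t=15: vr[A=4096/655 D=4382/655 E=12941312/2044255 F=4382/655] → run A
t=16: vr[A=1024/131 D=4382/655 E=12941312/2044255 F=4382/655] → run E
t=17: vr[A=1024/131 D=4382/655 F=4382/655] → run D
t=18: vr[A=1024/131 D=5037/655 F=4382/655] → run F
t=19: vr[A=1024/131 D=5037/655 F=5037/655] → run D
t=20: vr[A=1024/131 D=5692/655 F=5037/655] → run F
t=21: vr[A=1024/131 D=5692/655 F=5692/655] → run A
t=22: vr[D=5692/655 F=5692/655] → run D
t=23: vr[D=6347/655 F=5692/655] → run F
t=24: vr[D=6347/655 F=6347/655] → run D
t=25: vr[F=6347/655] → run F
t=26: vr[F=7002/655] → run F
t=27: (idle)
t=28: (idle)
t=29: (idle)
t=30: (idle)

completion order = C, E, A, D, F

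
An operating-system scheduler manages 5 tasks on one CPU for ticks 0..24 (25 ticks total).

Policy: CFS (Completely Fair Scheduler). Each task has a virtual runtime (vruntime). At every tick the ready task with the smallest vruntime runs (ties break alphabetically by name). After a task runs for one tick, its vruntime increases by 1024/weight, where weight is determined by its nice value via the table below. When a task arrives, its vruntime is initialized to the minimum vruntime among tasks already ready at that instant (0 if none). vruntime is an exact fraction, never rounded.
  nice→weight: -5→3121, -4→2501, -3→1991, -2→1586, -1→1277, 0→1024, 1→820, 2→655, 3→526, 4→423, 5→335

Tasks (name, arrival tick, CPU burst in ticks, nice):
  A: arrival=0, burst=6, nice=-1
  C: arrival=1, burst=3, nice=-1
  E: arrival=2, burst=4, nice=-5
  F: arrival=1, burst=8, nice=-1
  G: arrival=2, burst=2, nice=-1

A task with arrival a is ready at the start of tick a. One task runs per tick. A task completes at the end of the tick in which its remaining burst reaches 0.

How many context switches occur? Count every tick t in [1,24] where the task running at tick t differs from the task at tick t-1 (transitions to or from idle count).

t=0: vr[A=0] → run A
t=1: vr[A=1024/1277 C=1024/1277 F=1024/1277] → run A
t=2: vr[A=2048/1277 C=1024/1277 E=1024/1277 F=1024/1277 G=1024/1277] → run C
t=3: vr[A=2048/1277 C=2048/1277 E=1024/1277 F=1024/1277 G=1024/1277] → run E
t=4: vr[A=2048/1277 C=2048/1277 E=4503552/3985517 F=1024/1277 G=1024/1277] → run F
t=5: vr[A=2048/1277 C=2048/1277 E=4503552/3985517 F=2048/1277 G=1024/1277] → run G
t=6: vr[A=2048/1277 C=2048/1277 E=4503552/3985517 F=2048/1277 G=2048/1277] → run E
t=7: vr[A=2048/1277 C=2048/1277 E=5811200/3985517 F=2048/1277 G=2048/1277] → run E
t=8: vr[A=2048/1277 C=2048/1277 E=7118848/3985517 F=2048/1277 G=2048/1277] → run A
t=9: vr[A=3072/1277 C=2048/1277 E=7118848/3985517 F=2048/1277 G=2048/1277] → run C
t=10: vr[A=3072/1277 C=3072/1277 E=7118848/3985517 F=2048/1277 G=2048/1277] → run F
t=11: vr[A=3072/1277 C=3072/1277 E=7118848/3985517 F=3072/1277 G=2048/1277] → run G
t=12: vr[A=3072/1277 C=3072/1277 E=7118848/3985517 F=3072/1277] → run E
t=13: vr[A=3072/1277 C=3072/1277 F=3072/1277] → run A
t=14: vr[A=4096/1277 C=3072/1277 F=3072/1277] → run C
t=15: vr[A=4096/1277 F=3072/1277] → run F
t=16: vr[A=4096/1277 F=4096/1277] → run A
t=17: vr[A=5120/1277 F=4096/1277] → run F
t=18: vr[A=5120/1277 F=5120/1277] → run A
t=19: vr[F=5120/1277] → run F
t=20: vr[F=6144/1277] → run F
t=21: vr[F=7168/1277] → run F
t=22: vr[F=8192/1277] → run F
t=23: (idle)
t=24: (idle)

context switches = 18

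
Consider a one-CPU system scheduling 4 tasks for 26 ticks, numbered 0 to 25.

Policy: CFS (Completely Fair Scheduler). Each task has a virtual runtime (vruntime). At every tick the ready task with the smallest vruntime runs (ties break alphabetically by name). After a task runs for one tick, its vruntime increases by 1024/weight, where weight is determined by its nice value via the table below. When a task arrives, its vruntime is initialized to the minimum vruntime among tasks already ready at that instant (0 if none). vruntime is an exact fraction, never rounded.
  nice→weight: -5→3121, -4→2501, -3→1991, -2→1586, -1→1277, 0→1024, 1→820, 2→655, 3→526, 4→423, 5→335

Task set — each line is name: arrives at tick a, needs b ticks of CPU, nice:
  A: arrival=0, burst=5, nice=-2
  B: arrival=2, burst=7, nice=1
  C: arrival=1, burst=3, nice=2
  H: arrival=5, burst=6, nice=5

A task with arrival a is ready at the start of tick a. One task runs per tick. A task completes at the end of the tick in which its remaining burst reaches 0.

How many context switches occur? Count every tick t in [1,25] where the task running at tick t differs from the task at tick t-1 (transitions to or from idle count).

t=0: vr[A=0] → run A
t=1: vr[A=512/793 C=512/793] → run A
t=2: vr[A=1024/793 B=512/793 C=512/793] → run B
t=3: vr[A=1024/793 B=307968/162565 C=512/793] → run C
t=4: vr[A=1024/793 B=307968/162565 C=1147392/519415] → run A
t=5: vr[A=1536/793 B=307968/162565 C=1147392/519415 H=307968/162565] → run B
t=6: vr[A=1536/793 B=510976/162565 C=1147392/519415 H=307968/162565] → run H
t=7: vr[A=1536/793 B=510976/162565 C=1147392/519415 H=53927168/10891855] → run A
t=8: vr[A=2048/793 B=510976/162565 C=1147392/519415 H=53927168/10891855] → run C
t=9: vr[A=2048/793 B=510976/162565 C=1959424/519415 H=53927168/10891855] → run A
t=10: vr[B=510976/162565 C=1959424/519415 H=53927168/10891855] → run B
t=11: vr[B=713984/162565 C=1959424/519415 H=53927168/10891855] → run C
t=12: vr[B=713984/162565 H=53927168/10891855] → run B
t=13: vr[B=916992/162565 H=53927168/10891855] → run H
t=14: vr[B=916992/162565 H=17444096/2178371] → run B
t=15: vr[B=224000/32513 H=17444096/2178371] → run B
t=16: vr[B=1323008/162565 H=17444096/2178371] → run H
t=17: vr[B=1323008/162565 H=120513792/10891855] → run B
t=18: vr[H=120513792/10891855] → run H
t=19: vr[H=153807104/10891855] → run H
t=20: vr[H=187100416/10891855] → run H
t=21: (idle)
t=22: (idle)
t=23: (idle)
t=24: (idle)
t=25: (idle)

context switches = 17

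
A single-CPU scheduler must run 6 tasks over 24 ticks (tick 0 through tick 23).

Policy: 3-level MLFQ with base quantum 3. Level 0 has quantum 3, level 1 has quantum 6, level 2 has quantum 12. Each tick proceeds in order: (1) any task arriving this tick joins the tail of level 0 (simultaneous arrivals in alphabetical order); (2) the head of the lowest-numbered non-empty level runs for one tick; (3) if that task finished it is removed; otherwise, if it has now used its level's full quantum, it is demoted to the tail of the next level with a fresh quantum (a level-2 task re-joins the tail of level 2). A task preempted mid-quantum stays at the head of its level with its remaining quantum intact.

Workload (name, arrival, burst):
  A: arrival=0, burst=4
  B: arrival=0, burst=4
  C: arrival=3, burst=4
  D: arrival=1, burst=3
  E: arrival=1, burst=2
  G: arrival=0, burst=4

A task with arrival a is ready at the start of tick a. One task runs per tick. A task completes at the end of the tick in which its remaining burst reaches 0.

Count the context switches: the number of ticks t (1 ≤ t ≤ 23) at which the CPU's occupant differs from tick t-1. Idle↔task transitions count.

t=0: L0/L1/L2 = ABG/-/- → run A
t=1: L0/L1/L2 = ABGDE/-/- → run A
t=2: L0/L1/L2 = ABGDE/-/- → run A
t=3: L0/L1/L2 = BGDEC/A/- → run B
t=4: L0/L1/L2 = BGDEC/A/- → run B
t=5: L0/L1/L2 = BGDEC/A/- → run B
t=6: L0/L1/L2 = GDEC/AB/- → run G
t=7: L0/L1/L2 = GDEC/AB/- → run G
t=8: L0/L1/L2 = GDEC/AB/- → run G
t=9: L0/L1/L2 = DEC/ABG/- → run D
t=10: L0/L1/L2 = DEC/ABG/- → run D
t=11: L0/L1/L2 = DEC/ABG/- → run D
t=12: L0/L1/L2 = EC/ABG/- → run E
t=13: L0/L1/L2 = EC/ABG/- → run E
t=14: L0/L1/L2 = C/ABG/- → run C
t=15: L0/L1/L2 = C/ABG/- → run C
t=16: L0/L1/L2 = C/ABG/- → run C
t=17: L0/L1/L2 = -/ABGC/- → run A
t=18: L0/L1/L2 = -/BGC/- → run B
t=19: L0/L1/L2 = -/GC/- → run G
t=20: L0/L1/L2 = -/C/- → run C
t=21: (idle)
t=22: (idle)
t=23: (idle)

context switches = 10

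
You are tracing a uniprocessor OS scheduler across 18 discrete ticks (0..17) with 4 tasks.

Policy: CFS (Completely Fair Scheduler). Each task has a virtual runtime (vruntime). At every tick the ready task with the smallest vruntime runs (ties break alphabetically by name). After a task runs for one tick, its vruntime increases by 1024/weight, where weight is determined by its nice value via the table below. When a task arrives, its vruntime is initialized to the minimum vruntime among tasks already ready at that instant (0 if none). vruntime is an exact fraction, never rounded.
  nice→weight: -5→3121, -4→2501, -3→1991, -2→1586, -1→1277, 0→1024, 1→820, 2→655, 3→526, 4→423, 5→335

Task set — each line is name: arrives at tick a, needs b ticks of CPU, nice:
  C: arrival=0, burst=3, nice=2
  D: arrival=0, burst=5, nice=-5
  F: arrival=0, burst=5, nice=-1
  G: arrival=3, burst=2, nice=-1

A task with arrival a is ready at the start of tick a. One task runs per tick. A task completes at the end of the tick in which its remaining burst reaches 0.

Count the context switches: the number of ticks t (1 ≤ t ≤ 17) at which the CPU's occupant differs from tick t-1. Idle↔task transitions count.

context switches = 14

t=0: vr[C=0 D=0 F=0] → run C
t=1: vr[C=1024/655 D=0 F=0] → run D
t=2: vr[C=1024/655 D=1024/3121 F=0] → run F
t=3: vr[C=1024/655 D=1024/3121 F=1024/1277 G=1024/3121] → run D
t=4: vr[C=1024/655 D=2048/3121 F=1024/1277 G=1024/3121] → run G
t=5: vr[C=1024/655 D=2048/3121 F=1024/1277 G=4503552/3985517] → run D
t=6: vr[C=1024/655 D=3072/3121 F=1024/1277 G=4503552/3985517] → run F
t=7: vr[C=1024/655 D=3072/3121 F=2048/1277 G=4503552/3985517] → run D
t=8: vr[C=1024/655 D=4096/3121 F=2048/1277 G=4503552/3985517] → run G
t=9: vr[C=1024/655 D=4096/3121 F=2048/1277] → run D
t=10: vr[C=1024/655 F=2048/1277] → run C
t=11: vr[C=2048/655 F=2048/1277] → run F
t=12: vr[C=2048/655 F=3072/1277] → run F
t=13: vr[C=2048/655 F=4096/1277] → run C
t=14: vr[F=4096/1277] → run F
t=15: (idle)
t=16: (idle)
t=17: (idle)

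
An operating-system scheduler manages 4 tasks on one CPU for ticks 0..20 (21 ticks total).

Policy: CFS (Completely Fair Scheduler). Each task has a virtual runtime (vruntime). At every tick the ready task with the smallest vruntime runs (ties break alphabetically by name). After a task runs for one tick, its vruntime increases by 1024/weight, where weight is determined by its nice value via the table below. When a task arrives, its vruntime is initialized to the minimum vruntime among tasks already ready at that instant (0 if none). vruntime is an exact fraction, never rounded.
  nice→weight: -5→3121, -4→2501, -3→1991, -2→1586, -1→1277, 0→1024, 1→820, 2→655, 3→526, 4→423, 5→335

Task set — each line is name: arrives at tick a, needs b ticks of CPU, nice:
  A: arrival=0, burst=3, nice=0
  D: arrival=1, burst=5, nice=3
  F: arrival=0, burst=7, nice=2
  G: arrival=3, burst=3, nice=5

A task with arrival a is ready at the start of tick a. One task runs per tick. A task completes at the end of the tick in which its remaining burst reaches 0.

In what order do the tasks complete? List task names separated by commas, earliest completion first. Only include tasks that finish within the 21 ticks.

t=0: vr[A=0 F=0] → run A
t=1: vr[A=1 D=0 F=0] → run D
t=2: vr[A=1 D=512/263 F=0] → run F
t=3: vr[A=1 D=512/263 F=1024/655 G=1] → run A
t=4: vr[A=2 D=512/263 F=1024/655 G=1] → run G
t=5: vr[A=2 D=512/263 F=1024/655 G=1359/335] → run F
t=6: vr[A=2 D=512/263 F=2048/655 G=1359/335] → run D
t=7: vr[A=2 D=1024/263 F=2048/655 G=1359/335] → run A
t=8: vr[D=1024/263 F=2048/655 G=1359/335] → run F
t=9: vr[D=1024/263 F=3072/655 G=1359/335] → run D
t=10: vr[D=1536/263 F=3072/655 G=1359/335] → run G
t=11: vr[D=1536/263 F=3072/655 G=2383/335] → run F
t=12: vr[D=1536/263 F=4096/655 G=2383/335] → run D
t=13: vr[D=2048/263 F=4096/655 G=2383/335] → run F
t=14: vr[D=2048/263 F=1024/131 G=2383/335] → run G
t=15: vr[D=2048/263 F=1024/131] → run D
t=16: vr[F=1024/131] → run F
t=17: vr[F=6144/655] → run F
t=18: (idle)
t=19: (idle)
t=20: (idle)

completion order = A, G, D, F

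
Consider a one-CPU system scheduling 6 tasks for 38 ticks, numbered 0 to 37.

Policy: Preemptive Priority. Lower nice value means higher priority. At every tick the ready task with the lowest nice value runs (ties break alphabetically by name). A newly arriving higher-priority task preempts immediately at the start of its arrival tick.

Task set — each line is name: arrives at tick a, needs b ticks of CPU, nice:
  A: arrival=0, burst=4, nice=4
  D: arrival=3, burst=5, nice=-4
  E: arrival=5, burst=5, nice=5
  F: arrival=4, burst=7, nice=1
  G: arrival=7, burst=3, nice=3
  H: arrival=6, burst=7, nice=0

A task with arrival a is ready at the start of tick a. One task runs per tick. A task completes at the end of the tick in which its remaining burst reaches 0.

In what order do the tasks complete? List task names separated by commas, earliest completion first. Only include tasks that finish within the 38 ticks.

completion order = D, H, F, G, A, E

t=0: ready={A} → run A
t=1: ready={A} → run A
t=2: ready={A} → run A
t=3: ready={A,D} → run D
t=4: ready={A,D,F} → run D
t=5: ready={A,D,E,F} → run D
t=6: ready={A,D,E,F,H} → run D
t=7: ready={A,D,E,F,G,H} → run D
t=8: ready={A,E,F,G,H} → run H
t=9: ready={A,E,F,G,H} → run H
t=10: ready={A,E,F,G,H} → run H
t=11: ready={A,E,F,G,H} → run H
t=12: ready={A,E,F,G,H} → run H
t=13: ready={A,E,F,G,H} → run H
t=14: ready={A,E,F,G,H} → run H
t=15: ready={A,E,F,G} → run F
t=16: ready={A,E,F,G} → run F
t=17: ready={A,E,F,G} → run F
t=18: ready={A,E,F,G} → run F
t=19: ready={A,E,F,G} → run F
t=20: ready={A,E,F,G} → run F
t=21: ready={A,E,F,G} → run F
t=22: ready={A,E,G} → run G
t=23: ready={A,E,G} → run G
t=24: ready={A,E,G} → run G
t=25: ready={A,E} → run A
t=26: ready={E} → run E
t=27: ready={E} → run E
t=28: ready={E} → run E
t=29: ready={E} → run E
t=30: ready={E} → run E
t=31: (idle)
t=32: (idle)
t=33: (idle)
t=34: (idle)
t=35: (idle)
t=36: (idle)
t=37: (idle)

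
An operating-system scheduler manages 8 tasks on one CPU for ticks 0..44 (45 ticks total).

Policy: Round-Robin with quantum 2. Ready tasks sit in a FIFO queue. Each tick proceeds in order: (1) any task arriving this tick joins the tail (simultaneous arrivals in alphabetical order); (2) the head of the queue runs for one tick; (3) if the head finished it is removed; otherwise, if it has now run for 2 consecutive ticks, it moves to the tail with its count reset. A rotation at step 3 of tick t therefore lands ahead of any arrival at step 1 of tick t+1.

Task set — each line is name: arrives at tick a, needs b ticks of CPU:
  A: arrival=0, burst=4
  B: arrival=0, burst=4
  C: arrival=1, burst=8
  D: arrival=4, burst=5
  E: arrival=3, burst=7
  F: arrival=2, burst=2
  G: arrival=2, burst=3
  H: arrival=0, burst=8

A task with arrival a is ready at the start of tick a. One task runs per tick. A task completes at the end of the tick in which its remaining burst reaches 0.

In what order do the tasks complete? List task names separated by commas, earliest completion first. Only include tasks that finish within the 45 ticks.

completion order = A, F, B, G, D, H, C, E

t=0: queue=[A,B,H] q_used=0 → run A
t=1: queue=[A,B,H,C] q_used=1 → run A
t=2: queue=[B,H,C,A,F,G] q_used=0 → run B
t=3: queue=[B,H,C,A,F,G,E] q_used=1 → run B
t=4: queue=[H,C,A,F,G,E,B,D] q_used=0 → run H
t=5: queue=[H,C,A,F,G,E,B,D] q_used=1 → run H
t=6: queue=[C,A,F,G,E,B,D,H] q_used=0 → run C
t=7: queue=[C,A,F,G,E,B,D,H] q_used=1 → run C
t=8: queue=[A,F,G,E,B,D,H,C] q_used=0 → run A
t=9: queue=[A,F,G,E,B,D,H,C] q_used=1 → run A
t=10: queue=[F,G,E,B,D,H,C] q_used=0 → run F
t=11: queue=[F,G,E,B,D,H,C] q_used=1 → run F
t=12: queue=[G,E,B,D,H,C] q_used=0 → run G
t=13: queue=[G,E,B,D,H,C] q_used=1 → run G
t=14: queue=[E,B,D,H,C,G] q_used=0 → run E
t=15: queue=[E,B,D,H,C,G] q_used=1 → run E
t=16: queue=[B,D,H,C,G,E] q_used=0 → run B
t=17: queue=[B,D,H,C,G,E] q_used=1 → run B
t=18: queue=[D,H,C,G,E] q_used=0 → run D
t=19: queue=[D,H,C,G,E] q_used=1 → run D
t=20: queue=[H,C,G,E,D] q_used=0 → run H
t=21: queue=[H,C,G,E,D] q_used=1 → run H
t=22: queue=[C,G,E,D,H] q_used=0 → run C
t=23: queue=[C,G,E,D,H] q_used=1 → run C
t=24: queue=[G,E,D,H,C] q_used=0 → run G
t=25: queue=[E,D,H,C] q_used=0 → run E
t=26: queue=[E,D,H,C] q_used=1 → run E
t=27: queue=[D,H,C,E] q_used=0 → run D
t=28: queue=[D,H,C,E] q_used=1 → run D
t=29: queue=[H,C,E,D] q_used=0 → run H
t=30: queue=[H,C,E,D] q_used=1 → run H
t=31: queue=[C,E,D,H] q_used=0 → run C
t=32: queue=[C,E,D,H] q_used=1 → run C
t=33: queue=[E,D,H,C] q_used=0 → run E
t=34: queue=[E,D,H,C] q_used=1 → run E
t=35: queue=[D,H,C,E] q_used=0 → run D
t=36: queue=[H,C,E] q_used=0 → run H
t=37: queue=[H,C,E] q_used=1 → run H
t=38: queue=[C,E] q_used=0 → run C
t=39: queue=[C,E] q_used=1 → run C
t=40: queue=[E] q_used=0 → run E
t=41: (idle)
t=42: (idle)
t=43: (idle)
t=44: (idle)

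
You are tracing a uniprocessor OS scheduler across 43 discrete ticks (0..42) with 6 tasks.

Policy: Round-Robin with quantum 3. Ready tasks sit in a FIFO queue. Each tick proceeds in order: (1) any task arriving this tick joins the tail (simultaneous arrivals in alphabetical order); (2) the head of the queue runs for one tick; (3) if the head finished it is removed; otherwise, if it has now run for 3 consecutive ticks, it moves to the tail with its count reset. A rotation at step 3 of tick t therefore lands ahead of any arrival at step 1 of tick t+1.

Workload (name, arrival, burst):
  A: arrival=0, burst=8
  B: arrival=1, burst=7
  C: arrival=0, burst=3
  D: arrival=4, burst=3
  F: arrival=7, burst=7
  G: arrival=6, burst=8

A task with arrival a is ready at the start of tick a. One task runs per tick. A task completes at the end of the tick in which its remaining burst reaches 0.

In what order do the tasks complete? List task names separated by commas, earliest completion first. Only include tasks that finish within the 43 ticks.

completion order = C, D, A, B, G, F

t=0: queue=[A,C] q_used=0 → run A
t=1: queue=[A,C,B] q_used=1 → run A
t=2: queue=[A,C,B] q_used=2 → run A
t=3: queue=[C,B,A] q_used=0 → run C
t=4: queue=[C,B,A,D] q_used=1 → run C
t=5: queue=[C,B,A,D] q_used=2 → run C
t=6: queue=[B,A,D,G] q_used=0 → run B
t=7: queue=[B,A,D,G,F] q_used=1 → run B
t=8: queue=[B,A,D,G,F] q_used=2 → run B
t=9: queue=[A,D,G,F,B] q_used=0 → run A
t=10: queue=[A,D,G,F,B] q_used=1 → run A
t=11: queue=[A,D,G,F,B] q_used=2 → run A
t=12: queue=[D,G,F,B,A] q_used=0 → run D
t=13: queue=[D,G,F,B,A] q_used=1 → run D
t=14: queue=[D,G,F,B,A] q_used=2 → run D
t=15: queue=[G,F,B,A] q_used=0 → run G
t=16: queue=[G,F,B,A] q_used=1 → run G
t=17: queue=[G,F,B,A] q_used=2 → run G
t=18: queue=[F,B,A,G] q_used=0 → run F
t=19: queue=[F,B,A,G] q_used=1 → run F
t=20: queue=[F,B,A,G] q_used=2 → run F
t=21: queue=[B,A,G,F] q_used=0 → run B
t=22: queue=[B,A,G,F] q_used=1 → run B
t=23: queue=[B,A,G,F] q_used=2 → run B
t=24: queue=[A,G,F,B] q_used=0 → run A
t=25: queue=[A,G,F,B] q_used=1 → run A
t=26: queue=[G,F,B] q_used=0 → run G
t=27: queue=[G,F,B] q_used=1 → run G
t=28: queue=[G,F,B] q_used=2 → run G
t=29: queue=[F,B,G] q_used=0 → run F
t=30: queue=[F,B,G] q_used=1 → run F
t=31: queue=[F,B,G] q_used=2 → run F
t=32: queue=[B,G,F] q_used=0 → run B
t=33: queue=[G,F] q_used=0 → run G
t=34: queue=[G,F] q_used=1 → run G
t=35: queue=[F] q_used=0 → run F
t=36: (idle)
t=37: (idle)
t=38: (idle)
t=39: (idle)
t=40: (idle)
t=41: (idle)
t=42: (idle)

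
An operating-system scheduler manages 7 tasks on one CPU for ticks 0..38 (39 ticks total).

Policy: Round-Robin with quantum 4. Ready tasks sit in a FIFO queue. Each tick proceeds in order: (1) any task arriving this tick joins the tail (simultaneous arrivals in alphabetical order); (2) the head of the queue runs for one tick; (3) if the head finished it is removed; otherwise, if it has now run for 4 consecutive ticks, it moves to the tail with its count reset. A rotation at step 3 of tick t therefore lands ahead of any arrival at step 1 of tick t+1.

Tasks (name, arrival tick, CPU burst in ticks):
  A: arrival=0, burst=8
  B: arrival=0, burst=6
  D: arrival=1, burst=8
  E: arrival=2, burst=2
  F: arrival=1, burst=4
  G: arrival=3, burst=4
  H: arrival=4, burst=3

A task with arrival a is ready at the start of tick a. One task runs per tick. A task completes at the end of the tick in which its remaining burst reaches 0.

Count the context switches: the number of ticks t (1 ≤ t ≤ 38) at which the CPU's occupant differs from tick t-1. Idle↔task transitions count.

t=0: queue=[A,B] q_used=0 → run A
t=1: queue=[A,B,D,F] q_used=1 → run A
t=2: queue=[A,B,D,F,E] q_used=2 → run A
t=3: queue=[A,B,D,F,E,G] q_used=3 → run A
t=4: queue=[B,D,F,E,G,A,H] q_used=0 → run B
t=5: queue=[B,D,F,E,G,A,H] q_used=1 → run B
t=6: queue=[B,D,F,E,G,A,H] q_used=2 → run B
t=7: queue=[B,D,F,E,G,A,H] q_used=3 → run B
t=8: queue=[D,F,E,G,A,H,B] q_used=0 → run D
t=9: queue=[D,F,E,G,A,H,B] q_used=1 → run D
t=10: queue=[D,F,E,G,A,H,B] q_used=2 → run D
t=11: queue=[D,F,E,G,A,H,B] q_used=3 → run D
t=12: queue=[F,E,G,A,H,B,D] q_used=0 → run F
t=13: queue=[F,E,G,A,H,B,D] q_used=1 → run F
t=14: queue=[F,E,G,A,H,B,D] q_used=2 → run F
t=15: queue=[F,E,G,A,H,B,D] q_used=3 → run F
t=16: queue=[E,G,A,H,B,D] q_used=0 → run E
t=17: queue=[E,G,A,H,B,D] q_used=1 → run E
t=18: queue=[G,A,H,B,D] q_used=0 → run G
t=19: queue=[G,A,H,B,D] q_used=1 → run G
t=20: queue=[G,A,H,B,D] q_used=2 → run G
t=21: queue=[G,A,H,B,D] q_used=3 → run G
t=22: queue=[A,H,B,D] q_used=0 → run A
t=23: queue=[A,H,B,D] q_used=1 → run A
t=24: queue=[A,H,B,D] q_used=2 → run A
t=25: queue=[A,H,B,D] q_used=3 → run A
t=26: queue=[H,B,D] q_used=0 → run H
t=27: queue=[H,B,D] q_used=1 → run H
t=28: queue=[H,B,D] q_used=2 → run H
t=29: queue=[B,D] q_used=0 → run B
t=30: queue=[B,D] q_used=1 → run B
t=31: queue=[D] q_used=0 → run D
t=32: queue=[D] q_used=1 → run D
t=33: queue=[D] q_used=2 → run D
t=34: queue=[D] q_used=3 → run D
t=35: (idle)
t=36: (idle)
t=37: (idle)
t=38: (idle)

context switches = 10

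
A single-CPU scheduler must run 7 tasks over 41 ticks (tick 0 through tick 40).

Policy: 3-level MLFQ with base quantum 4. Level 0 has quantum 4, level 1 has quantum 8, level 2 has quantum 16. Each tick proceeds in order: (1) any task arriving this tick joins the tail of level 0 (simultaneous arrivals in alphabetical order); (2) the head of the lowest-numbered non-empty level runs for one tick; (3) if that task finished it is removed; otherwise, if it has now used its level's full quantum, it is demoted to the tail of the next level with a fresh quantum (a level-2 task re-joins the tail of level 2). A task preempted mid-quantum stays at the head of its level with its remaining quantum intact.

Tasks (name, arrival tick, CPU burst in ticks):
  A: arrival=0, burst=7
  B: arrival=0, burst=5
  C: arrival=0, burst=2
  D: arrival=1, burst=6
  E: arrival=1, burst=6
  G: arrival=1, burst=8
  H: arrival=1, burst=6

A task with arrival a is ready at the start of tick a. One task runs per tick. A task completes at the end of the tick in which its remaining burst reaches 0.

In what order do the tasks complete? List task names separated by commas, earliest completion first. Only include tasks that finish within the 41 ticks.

t=0: L0/L1/L2 = ABC/-/- → run A
t=1: L0/L1/L2 = ABCDEGH/-/- → run A
t=2: L0/L1/L2 = ABCDEGH/-/- → run A
t=3: L0/L1/L2 = ABCDEGH/-/- → run A
t=4: L0/L1/L2 = BCDEGH/A/- → run B
t=5: L0/L1/L2 = BCDEGH/A/- → run B
t=6: L0/L1/L2 = BCDEGH/A/- → run B
t=7: L0/L1/L2 = BCDEGH/A/- → run B
t=8: L0/L1/L2 = CDEGH/AB/- → run C
t=9: L0/L1/L2 = CDEGH/AB/- → run C
t=10: L0/L1/L2 = DEGH/AB/- → run D
t=11: L0/L1/L2 = DEGH/AB/- → run D
t=12: L0/L1/L2 = DEGH/AB/- → run D
t=13: L0/L1/L2 = DEGH/AB/- → run D
t=14: L0/L1/L2 = EGH/ABD/- → run E
t=15: L0/L1/L2 = EGH/ABD/- → run E
t=16: L0/L1/L2 = EGH/ABD/- → run E
t=17: L0/L1/L2 = EGH/ABD/- → run E
t=18: L0/L1/L2 = GH/ABDE/- → run G
t=19: L0/L1/L2 = GH/ABDE/- → run G
t=20: L0/L1/L2 = GH/ABDE/- → run G
t=21: L0/L1/L2 = GH/ABDE/- → run G
t=22: L0/L1/L2 = H/ABDEG/- → run H
t=23: L0/L1/L2 = H/ABDEG/- → run H
t=24: L0/L1/L2 = H/ABDEG/- → run H
t=25: L0/L1/L2 = H/ABDEG/- → run H
t=26: L0/L1/L2 = -/ABDEGH/- → run A
t=27: L0/L1/L2 = -/ABDEGH/- → run A
t=28: L0/L1/L2 = -/ABDEGH/- → run A
t=29: L0/L1/L2 = -/BDEGH/- → run B
t=30: L0/L1/L2 = -/DEGH/- → run D
t=31: L0/L1/L2 = -/DEGH/- → run D
t=32: L0/L1/L2 = -/EGH/- → run E
t=33: L0/L1/L2 = -/EGH/- → run E
t=34: L0/L1/L2 = -/GH/- → run G
t=35: L0/L1/L2 = -/GH/- → run G
t=36: L0/L1/L2 = -/GH/- → run G
t=37: L0/L1/L2 = -/GH/- → run G
t=38: L0/L1/L2 = -/H/- → run H
t=39: L0/L1/L2 = -/H/- → run H
t=40: (idle)

completion order = C, A, B, D, E, G, H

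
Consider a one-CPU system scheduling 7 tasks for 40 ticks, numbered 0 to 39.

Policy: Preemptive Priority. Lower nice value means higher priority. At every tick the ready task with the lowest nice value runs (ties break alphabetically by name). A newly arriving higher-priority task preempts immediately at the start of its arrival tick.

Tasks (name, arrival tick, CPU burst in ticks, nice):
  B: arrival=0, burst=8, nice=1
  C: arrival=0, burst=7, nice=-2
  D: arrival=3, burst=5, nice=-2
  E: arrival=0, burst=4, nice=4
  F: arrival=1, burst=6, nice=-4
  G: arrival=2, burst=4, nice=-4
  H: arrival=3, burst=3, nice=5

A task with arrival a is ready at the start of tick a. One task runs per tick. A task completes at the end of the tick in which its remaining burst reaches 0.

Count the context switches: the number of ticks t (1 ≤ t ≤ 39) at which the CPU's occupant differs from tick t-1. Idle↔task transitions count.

t=0: ready={B,C,E} → run C
t=1: ready={B,C,E,F} → run F
t=2: ready={B,C,E,F,G} → run F
t=3: ready={B,C,D,E,F,G,H} → run F
t=4: ready={B,C,D,E,F,G,H} → run F
t=5: ready={B,C,D,E,F,G,H} → run F
t=6: ready={B,C,D,E,F,G,H} → run F
t=7: ready={B,C,D,E,G,H} → run G
t=8: ready={B,C,D,E,G,H} → run G
t=9: ready={B,C,D,E,G,H} → run G
t=10: ready={B,C,D,E,G,H} → run G
t=11: ready={B,C,D,E,H} → run C
t=12: ready={B,C,D,E,H} → run C
t=13: ready={B,C,D,E,H} → run C
t=14: ready={B,C,D,E,H} → run C
t=15: ready={B,C,D,E,H} → run C
t=16: ready={B,C,D,E,H} → run C
t=17: ready={B,D,E,H} → run D
t=18: ready={B,D,E,H} → run D
t=19: ready={B,D,E,H} → run D
t=20: ready={B,D,E,H} → run D
t=21: ready={B,D,E,H} → run D
t=22: ready={B,E,H} → run B
t=23: ready={B,E,H} → run B
t=24: ready={B,E,H} → run B
t=25: ready={B,E,H} → run B
t=26: ready={B,E,H} → run B
t=27: ready={B,E,H} → run B
t=28: ready={B,E,H} → run B
t=29: ready={B,E,H} → run B
t=30: ready={E,H} → run E
t=31: ready={E,H} → run E
t=32: ready={E,H} → run E
t=33: ready={E,H} → run E
t=34: ready={H} → run H
t=35: ready={H} → run H
t=36: ready={H} → run H
t=37: (idle)
t=38: (idle)
t=39: (idle)

context switches = 8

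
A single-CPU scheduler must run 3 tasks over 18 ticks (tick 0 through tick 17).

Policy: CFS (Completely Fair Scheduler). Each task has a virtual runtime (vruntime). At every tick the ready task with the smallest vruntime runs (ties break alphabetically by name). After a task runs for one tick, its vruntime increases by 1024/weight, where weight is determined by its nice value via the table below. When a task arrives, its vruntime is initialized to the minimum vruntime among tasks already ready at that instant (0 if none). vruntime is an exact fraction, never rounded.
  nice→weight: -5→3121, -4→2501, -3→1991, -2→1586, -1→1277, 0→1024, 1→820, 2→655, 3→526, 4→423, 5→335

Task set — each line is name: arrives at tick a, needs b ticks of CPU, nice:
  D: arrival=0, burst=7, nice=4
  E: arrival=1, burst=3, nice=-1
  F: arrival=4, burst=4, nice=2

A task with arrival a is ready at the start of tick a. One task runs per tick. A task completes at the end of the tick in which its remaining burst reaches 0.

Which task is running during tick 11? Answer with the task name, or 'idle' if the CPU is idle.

running at tick 11 = D

t=0: vr[D=0] → run D
t=1: vr[D=1024/423 E=1024/423] → run D
t=2: vr[D=2048/423 E=1024/423] → run E
t=3: vr[D=2048/423 E=1740800/540171] → run E
t=4: vr[D=2048/423 E=2173952/540171 F=2173952/540171] → run E
t=5: vr[D=2048/423 F=2173952/540171] → run F
t=6: vr[D=2048/423 F=1977073664/353812005] → run D
t=7: vr[D=1024/141 F=1977073664/353812005] → run F
t=8: vr[D=1024/141 F=2530208768/353812005] → run F
t=9: vr[D=1024/141 F=3083343872/353812005] → run D
t=10: vr[D=4096/423 F=3083343872/353812005] → run F
t=11: vr[D=4096/423] → run D
t=12: vr[D=5120/423] → run D
t=13: vr[D=2048/141] → run D
t=14: (idle)
t=15: (idle)
t=16: (idle)
t=17: (idle)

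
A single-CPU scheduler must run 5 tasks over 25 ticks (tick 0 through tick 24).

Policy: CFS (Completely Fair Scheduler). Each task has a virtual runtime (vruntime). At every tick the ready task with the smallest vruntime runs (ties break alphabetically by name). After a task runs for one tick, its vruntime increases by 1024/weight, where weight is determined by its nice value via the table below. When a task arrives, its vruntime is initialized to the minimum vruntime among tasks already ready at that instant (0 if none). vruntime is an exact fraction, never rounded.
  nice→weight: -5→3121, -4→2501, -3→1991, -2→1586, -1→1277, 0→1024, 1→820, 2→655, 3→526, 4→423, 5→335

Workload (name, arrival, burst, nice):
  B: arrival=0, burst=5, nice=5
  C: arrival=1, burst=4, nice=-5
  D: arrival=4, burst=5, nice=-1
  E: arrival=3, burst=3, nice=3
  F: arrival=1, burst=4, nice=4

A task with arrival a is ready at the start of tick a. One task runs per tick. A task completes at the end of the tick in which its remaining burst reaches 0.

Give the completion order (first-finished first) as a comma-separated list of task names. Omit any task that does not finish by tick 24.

t=0: vr[B=0] → run B
t=1: vr[B=1024/335 C=1024/335 F=1024/335] → run B
t=2: vr[B=2048/335 C=1024/335 F=1024/335] → run C
t=3: vr[B=2048/335 C=3538944/1045535 E=1024/335 F=1024/335] → run E
t=4: vr[B=2048/335 C=3538944/1045535 D=1024/335 E=440832/88105 F=1024/335] → run D
t=5: vr[B=2048/335 C=3538944/1045535 D=1650688/427795 E=440832/88105 F=1024/335] → run F
t=6: vr[B=2048/335 C=3538944/1045535 D=1650688/427795 E=440832/88105 F=776192/141705] → run C
t=7: vr[B=2048/335 C=3881984/1045535 D=1650688/427795 E=440832/88105 F=776192/141705] → run C
t=8: vr[B=2048/335 C=4225024/1045535 D=1650688/427795 E=440832/88105 F=776192/141705] → run D
t=9: vr[B=2048/335 C=4225024/1045535 D=1993728/427795 E=440832/88105 F=776192/141705] → run C
t=10: vr[B=2048/335 D=1993728/427795 E=440832/88105 F=776192/141705] → run D
t=11: vr[B=2048/335 D=2336768/427795 E=440832/88105 F=776192/141705] → run E
t=12: vr[B=2048/335 D=2336768/427795 E=612352/88105 F=776192/141705] → run D
t=13: vr[B=2048/335 D=2679808/427795 E=612352/88105 F=776192/141705] → run F
t=14: vr[B=2048/335 D=2679808/427795 E=612352/88105 F=1119232/141705] → run B
t=15: vr[B=3072/335 D=2679808/427795 E=612352/88105 F=1119232/141705] → run D
t=16: vr[B=3072/335 E=612352/88105 F=1119232/141705] → run E
t=17: vr[B=3072/335 F=1119232/141705] → run F
t=18: vr[B=3072/335 F=487424/47235] → run B
t=19: vr[B=4096/335 F=487424/47235] → run F
t=20: vr[B=4096/335] → run B
t=21: (idle)
t=22: (idle)
t=23: (idle)
t=24: (idle)

completion order = C, D, E, F, B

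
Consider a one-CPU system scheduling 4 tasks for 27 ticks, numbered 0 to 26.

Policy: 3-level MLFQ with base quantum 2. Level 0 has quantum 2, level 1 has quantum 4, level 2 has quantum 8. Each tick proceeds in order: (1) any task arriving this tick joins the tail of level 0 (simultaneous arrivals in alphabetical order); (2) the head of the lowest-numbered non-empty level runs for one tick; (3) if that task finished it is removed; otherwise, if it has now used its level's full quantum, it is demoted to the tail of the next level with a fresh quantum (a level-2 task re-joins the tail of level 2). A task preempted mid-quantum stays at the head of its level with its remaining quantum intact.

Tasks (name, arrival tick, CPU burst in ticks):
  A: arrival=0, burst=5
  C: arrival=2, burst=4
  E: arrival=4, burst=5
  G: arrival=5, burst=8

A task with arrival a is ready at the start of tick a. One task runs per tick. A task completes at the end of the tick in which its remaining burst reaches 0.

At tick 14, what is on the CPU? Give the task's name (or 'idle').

running at tick 14 = E

t=0: L0/L1/L2 = A/-/- → run A
t=1: L0/L1/L2 = A/-/- → run A
t=2: L0/L1/L2 = C/A/- → run C
t=3: L0/L1/L2 = C/A/- → run C
t=4: L0/L1/L2 = E/AC/- → run E
t=5: L0/L1/L2 = EG/AC/- → run E
t=6: L0/L1/L2 = G/ACE/- → run G
t=7: L0/L1/L2 = G/ACE/- → run G
t=8: L0/L1/L2 = -/ACEG/- → run A
t=9: L0/L1/L2 = -/ACEG/- → run A
t=10: L0/L1/L2 = -/ACEG/- → run A
t=11: L0/L1/L2 = -/CEG/- → run C
t=12: L0/L1/L2 = -/CEG/- → run C
t=13: L0/L1/L2 = -/EG/- → run E
t=14: L0/L1/L2 = -/EG/- → run E
t=15: L0/L1/L2 = -/EG/- → run E
t=16: L0/L1/L2 = -/G/- → run G
t=17: L0/L1/L2 = -/G/- → run G
t=18: L0/L1/L2 = -/G/- → run G
t=19: L0/L1/L2 = -/G/- → run G
t=20: L0/L1/L2 = -/-/G → run G
t=21: L0/L1/L2 = -/-/G → run G
t=22: (idle)
t=23: (idle)
t=24: (idle)
t=25: (idle)
t=26: (idle)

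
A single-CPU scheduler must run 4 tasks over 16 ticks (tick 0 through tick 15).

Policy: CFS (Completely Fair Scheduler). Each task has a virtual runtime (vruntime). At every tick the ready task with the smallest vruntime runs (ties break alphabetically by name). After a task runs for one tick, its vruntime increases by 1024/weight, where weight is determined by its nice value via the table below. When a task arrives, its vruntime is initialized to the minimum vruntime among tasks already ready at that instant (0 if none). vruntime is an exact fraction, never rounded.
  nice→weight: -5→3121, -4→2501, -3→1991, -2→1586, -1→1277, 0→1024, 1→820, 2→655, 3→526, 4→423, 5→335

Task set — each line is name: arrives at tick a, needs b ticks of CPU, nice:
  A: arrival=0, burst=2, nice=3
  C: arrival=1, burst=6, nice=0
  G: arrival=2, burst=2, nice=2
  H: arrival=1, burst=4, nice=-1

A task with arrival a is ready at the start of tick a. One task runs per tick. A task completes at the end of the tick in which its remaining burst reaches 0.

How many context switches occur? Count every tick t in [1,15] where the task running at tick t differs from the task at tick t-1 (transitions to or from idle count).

context switches = 10

t=0: vr[A=0] → run A
t=1: vr[A=512/263 C=512/263 H=512/263] → run A
t=2: vr[C=512/263 G=512/263 H=512/263] → run C
t=3: vr[C=775/263 G=512/263 H=512/263] → run G
t=4: vr[C=775/263 G=604672/172265 H=512/263] → run H
t=5: vr[C=775/263 G=604672/172265 H=923136/335851] → run H
t=6: vr[C=775/263 G=604672/172265 H=1192448/335851] → run C
t=7: vr[C=1038/263 G=604672/172265 H=1192448/335851] → run G
t=8: vr[C=1038/263 H=1192448/335851] → run H
t=9: vr[C=1038/263 H=1461760/335851] → run C
t=10: vr[C=1301/263 H=1461760/335851] → run H
t=11: vr[C=1301/263] → run C
t=12: vr[C=1564/263] → run C
t=13: vr[C=1827/263] → run C
t=14: (idle)
t=15: (idle)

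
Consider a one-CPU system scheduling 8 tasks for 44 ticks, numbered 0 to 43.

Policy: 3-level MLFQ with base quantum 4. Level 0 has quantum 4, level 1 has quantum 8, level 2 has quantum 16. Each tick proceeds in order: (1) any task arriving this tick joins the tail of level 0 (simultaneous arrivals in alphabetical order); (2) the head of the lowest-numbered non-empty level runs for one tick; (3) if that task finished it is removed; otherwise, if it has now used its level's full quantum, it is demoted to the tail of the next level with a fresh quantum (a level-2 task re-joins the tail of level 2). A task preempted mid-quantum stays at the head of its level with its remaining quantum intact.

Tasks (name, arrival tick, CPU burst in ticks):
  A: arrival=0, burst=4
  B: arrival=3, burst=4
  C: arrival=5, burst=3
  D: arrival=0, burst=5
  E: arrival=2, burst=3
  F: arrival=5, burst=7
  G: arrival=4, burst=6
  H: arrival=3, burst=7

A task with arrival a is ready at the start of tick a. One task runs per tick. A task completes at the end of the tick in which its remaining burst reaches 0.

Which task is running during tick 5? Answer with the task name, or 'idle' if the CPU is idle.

t=0: L0/L1/L2 = AD/-/- → run A
t=1: L0/L1/L2 = AD/-/- → run A
t=2: L0/L1/L2 = ADE/-/- → run A
t=3: L0/L1/L2 = ADEBH/-/- → run A
t=4: L0/L1/L2 = DEBHG/-/- → run D
t=5: L0/L1/L2 = DEBHGCF/-/- → run D
t=6: L0/L1/L2 = DEBHGCF/-/- → run D
t=7: L0/L1/L2 = DEBHGCF/-/- → run D
t=8: L0/L1/L2 = EBHGCF/D/- → run E
t=9: L0/L1/L2 = EBHGCF/D/- → run E
t=10: L0/L1/L2 = EBHGCF/D/- → run E
t=11: L0/L1/L2 = BHGCF/D/- → run B
t=12: L0/L1/L2 = BHGCF/D/- → run B
t=13: L0/L1/L2 = BHGCF/D/- → run B
t=14: L0/L1/L2 = BHGCF/D/- → run B
t=15: L0/L1/L2 = HGCF/D/- → run H
t=16: L0/L1/L2 = HGCF/D/- → run H
t=17: L0/L1/L2 = HGCF/D/- → run H
t=18: L0/L1/L2 = HGCF/D/- → run H
t=19: L0/L1/L2 = GCF/DH/- → run G
t=20: L0/L1/L2 = GCF/DH/- → run G
t=21: L0/L1/L2 = GCF/DH/- → run G
t=22: L0/L1/L2 = GCF/DH/- → run G
t=23: L0/L1/L2 = CF/DHG/- → run C
t=24: L0/L1/L2 = CF/DHG/- → run C
t=25: L0/L1/L2 = CF/DHG/- → run C
t=26: L0/L1/L2 = F/DHG/- → run F
t=27: L0/L1/L2 = F/DHG/- → run F
t=28: L0/L1/L2 = F/DHG/- → run F
t=29: L0/L1/L2 = F/DHG/- → run F
t=30: L0/L1/L2 = -/DHGF/- → run D
t=31: L0/L1/L2 = -/HGF/- → run H
t=32: L0/L1/L2 = -/HGF/- → run H
t=33: L0/L1/L2 = -/HGF/- → run H
t=34: L0/L1/L2 = -/GF/- → run G
t=35: L0/L1/L2 = -/GF/- → run G
t=36: L0/L1/L2 = -/F/- → run F
t=37: L0/L1/L2 = -/F/- → run F
t=38: L0/L1/L2 = -/F/- → run F
t=39: (idle)
t=40: (idle)
t=41: (idle)
t=42: (idle)
t=43: (idle)

running at tick 5 = D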